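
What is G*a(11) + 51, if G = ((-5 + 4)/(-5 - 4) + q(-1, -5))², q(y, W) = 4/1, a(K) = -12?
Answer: -4099/27 ≈ -151.81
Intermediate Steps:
q(y, W) = 4 (q(y, W) = 4*1 = 4)
G = 1369/81 (G = ((-5 + 4)/(-5 - 4) + 4)² = (-1/(-9) + 4)² = (-1*(-⅑) + 4)² = (⅑ + 4)² = (37/9)² = 1369/81 ≈ 16.901)
G*a(11) + 51 = (1369/81)*(-12) + 51 = -5476/27 + 51 = -4099/27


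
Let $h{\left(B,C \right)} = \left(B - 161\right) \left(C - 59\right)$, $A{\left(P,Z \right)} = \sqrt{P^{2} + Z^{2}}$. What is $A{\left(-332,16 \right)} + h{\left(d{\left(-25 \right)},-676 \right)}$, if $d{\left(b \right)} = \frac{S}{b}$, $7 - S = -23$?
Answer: $119217 + 4 \sqrt{6905} \approx 1.1955 \cdot 10^{5}$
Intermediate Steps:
$S = 30$ ($S = 7 - -23 = 7 + 23 = 30$)
$d{\left(b \right)} = \frac{30}{b}$
$h{\left(B,C \right)} = \left(-161 + B\right) \left(-59 + C\right)$
$A{\left(-332,16 \right)} + h{\left(d{\left(-25 \right)},-676 \right)} = \sqrt{\left(-332\right)^{2} + 16^{2}} + \left(9499 - -108836 - 59 \frac{30}{-25} + \frac{30}{-25} \left(-676\right)\right) = \sqrt{110224 + 256} + \left(9499 + 108836 - 59 \cdot 30 \left(- \frac{1}{25}\right) + 30 \left(- \frac{1}{25}\right) \left(-676\right)\right) = \sqrt{110480} + \left(9499 + 108836 - - \frac{354}{5} - - \frac{4056}{5}\right) = 4 \sqrt{6905} + \left(9499 + 108836 + \frac{354}{5} + \frac{4056}{5}\right) = 4 \sqrt{6905} + 119217 = 119217 + 4 \sqrt{6905}$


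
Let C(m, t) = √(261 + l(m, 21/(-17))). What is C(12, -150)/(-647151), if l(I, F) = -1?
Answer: -2*√65/647151 ≈ -2.4916e-5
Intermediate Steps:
C(m, t) = 2*√65 (C(m, t) = √(261 - 1) = √260 = 2*√65)
C(12, -150)/(-647151) = (2*√65)/(-647151) = (2*√65)*(-1/647151) = -2*√65/647151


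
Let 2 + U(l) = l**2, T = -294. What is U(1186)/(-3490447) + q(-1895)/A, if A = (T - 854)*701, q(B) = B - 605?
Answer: -280806897703/702232560589 ≈ -0.39988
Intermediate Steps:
q(B) = -605 + B
A = -804748 (A = (-294 - 854)*701 = -1148*701 = -804748)
U(l) = -2 + l**2
U(1186)/(-3490447) + q(-1895)/A = (-2 + 1186**2)/(-3490447) + (-605 - 1895)/(-804748) = (-2 + 1406596)*(-1/3490447) - 2500*(-1/804748) = 1406594*(-1/3490447) + 625/201187 = -1406594/3490447 + 625/201187 = -280806897703/702232560589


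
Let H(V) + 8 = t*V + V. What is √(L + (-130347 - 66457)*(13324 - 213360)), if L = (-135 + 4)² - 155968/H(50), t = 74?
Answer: √137812892046841241/1871 ≈ 1.9841e+5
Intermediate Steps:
H(V) = -8 + 75*V (H(V) = -8 + (74*V + V) = -8 + 75*V)
L = 32030247/1871 (L = (-135 + 4)² - 155968/(-8 + 75*50) = (-131)² - 155968/(-8 + 3750) = 17161 - 155968/3742 = 17161 - 1*77984/1871 = 17161 - 77984/1871 = 32030247/1871 ≈ 17119.)
√(L + (-130347 - 66457)*(13324 - 213360)) = √(32030247/1871 + (-130347 - 66457)*(13324 - 213360)) = √(32030247/1871 - 196804*(-200036)) = √(32030247/1871 + 39367884944) = √(73657344760471/1871) = √137812892046841241/1871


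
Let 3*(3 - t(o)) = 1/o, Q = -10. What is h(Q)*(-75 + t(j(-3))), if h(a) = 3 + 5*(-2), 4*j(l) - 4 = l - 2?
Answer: 1484/3 ≈ 494.67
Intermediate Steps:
j(l) = ½ + l/4 (j(l) = 1 + (l - 2)/4 = 1 + (-2 + l)/4 = 1 + (-½ + l/4) = ½ + l/4)
t(o) = 3 - 1/(3*o)
h(a) = -7 (h(a) = 3 - 10 = -7)
h(Q)*(-75 + t(j(-3))) = -7*(-75 + (3 - 1/(3*(½ + (¼)*(-3))))) = -7*(-75 + (3 - 1/(3*(½ - ¾)))) = -7*(-75 + (3 - 1/(3*(-¼)))) = -7*(-75 + (3 - ⅓*(-4))) = -7*(-75 + (3 + 4/3)) = -7*(-75 + 13/3) = -7*(-212/3) = 1484/3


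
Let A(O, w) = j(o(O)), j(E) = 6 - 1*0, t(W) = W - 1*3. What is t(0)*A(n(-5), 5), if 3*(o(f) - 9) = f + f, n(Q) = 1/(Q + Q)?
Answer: -18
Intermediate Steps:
n(Q) = 1/(2*Q)
t(W) = -3 + W (t(W) = W - 3 = -3 + W)
o(f) = 9 + 2*f/3 (o(f) = 9 + (f + f)/3 = 9 + (2*f)/3 = 9 + 2*f/3)
j(E) = 6 (j(E) = 6 + 0 = 6)
A(O, w) = 6
t(0)*A(n(-5), 5) = (-3 + 0)*6 = -3*6 = -18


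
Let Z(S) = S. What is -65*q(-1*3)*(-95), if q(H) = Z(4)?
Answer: 24700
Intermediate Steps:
q(H) = 4
-65*q(-1*3)*(-95) = -65*4*(-95) = -260*(-95) = 24700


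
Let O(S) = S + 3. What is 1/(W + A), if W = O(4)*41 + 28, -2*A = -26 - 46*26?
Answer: 1/926 ≈ 0.0010799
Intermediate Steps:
O(S) = 3 + S
A = 611 (A = -(-26 - 46*26)/2 = -(-26 - 1196)/2 = -1/2*(-1222) = 611)
W = 315 (W = (3 + 4)*41 + 28 = 7*41 + 28 = 287 + 28 = 315)
1/(W + A) = 1/(315 + 611) = 1/926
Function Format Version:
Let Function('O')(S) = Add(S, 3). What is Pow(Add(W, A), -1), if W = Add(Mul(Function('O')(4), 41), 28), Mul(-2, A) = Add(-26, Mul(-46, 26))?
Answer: Rational(1, 926) ≈ 0.0010799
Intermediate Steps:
Function('O')(S) = Add(3, S)
A = 611 (A = Mul(Rational(-1, 2), Add(-26, Mul(-46, 26))) = Mul(Rational(-1, 2), Add(-26, -1196)) = Mul(Rational(-1, 2), -1222) = 611)
W = 315 (W = Add(Mul(Add(3, 4), 41), 28) = Add(Mul(7, 41), 28) = Add(287, 28) = 315)
Pow(Add(W, A), -1) = Pow(Add(315, 611), -1) = Pow(926, -1) = Rational(1, 926)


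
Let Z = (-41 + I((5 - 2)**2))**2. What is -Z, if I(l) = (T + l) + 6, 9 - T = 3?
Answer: -400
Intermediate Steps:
T = 6 (T = 9 - 1*3 = 9 - 3 = 6)
I(l) = 12 + l (I(l) = (6 + l) + 6 = 12 + l)
Z = 400 (Z = (-41 + (12 + (5 - 2)**2))**2 = (-41 + (12 + 3**2))**2 = (-41 + (12 + 9))**2 = (-41 + 21)**2 = (-20)**2 = 400)
-Z = -1*400 = -400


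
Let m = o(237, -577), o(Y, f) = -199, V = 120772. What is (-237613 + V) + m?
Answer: -117040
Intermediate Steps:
m = -199
(-237613 + V) + m = (-237613 + 120772) - 199 = -116841 - 199 = -117040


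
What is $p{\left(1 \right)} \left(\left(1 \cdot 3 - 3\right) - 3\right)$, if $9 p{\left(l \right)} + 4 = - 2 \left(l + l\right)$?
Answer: $\frac{8}{3} \approx 2.6667$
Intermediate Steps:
$p{\left(l \right)} = - \frac{4}{9} - \frac{4 l}{9}$ ($p{\left(l \right)} = - \frac{4}{9} + \frac{\left(-2\right) \left(l + l\right)}{9} = - \frac{4}{9} + \frac{\left(-2\right) 2 l}{9} = - \frac{4}{9} + \frac{\left(-4\right) l}{9} = - \frac{4}{9} - \frac{4 l}{9}$)
$p{\left(1 \right)} \left(\left(1 \cdot 3 - 3\right) - 3\right) = \left(- \frac{4}{9} - \frac{4}{9}\right) \left(\left(1 \cdot 3 - 3\right) - 3\right) = \left(- \frac{4}{9} - \frac{4}{9}\right) \left(\left(3 - 3\right) - 3\right) = - \frac{8 \left(0 - 3\right)}{9} = \left(- \frac{8}{9}\right) \left(-3\right) = \frac{8}{3}$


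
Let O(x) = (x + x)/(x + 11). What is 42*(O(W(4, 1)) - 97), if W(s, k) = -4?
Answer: -4122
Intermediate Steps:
O(x) = 2*x/(11 + x) (O(x) = (2*x)/(11 + x) = 2*x/(11 + x))
42*(O(W(4, 1)) - 97) = 42*(2*(-4)/(11 - 4) - 97) = 42*(2*(-4)/7 - 97) = 42*(2*(-4)*(1/7) - 97) = 42*(-8/7 - 97) = 42*(-687/7) = -4122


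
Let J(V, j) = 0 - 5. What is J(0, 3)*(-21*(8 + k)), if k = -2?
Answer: 630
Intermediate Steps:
J(V, j) = -5
J(0, 3)*(-21*(8 + k)) = -(-105)*(8 - 2) = -(-105)*6 = -5*(-126) = 630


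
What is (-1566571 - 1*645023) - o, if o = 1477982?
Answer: -3689576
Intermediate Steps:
(-1566571 - 1*645023) - o = (-1566571 - 1*645023) - 1*1477982 = (-1566571 - 645023) - 1477982 = -2211594 - 1477982 = -3689576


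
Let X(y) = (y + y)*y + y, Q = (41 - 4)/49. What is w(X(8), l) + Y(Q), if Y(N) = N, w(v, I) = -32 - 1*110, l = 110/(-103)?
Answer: -6921/49 ≈ -141.24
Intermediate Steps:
l = -110/103 (l = 110*(-1/103) = -110/103 ≈ -1.0680)
Q = 37/49 (Q = 37*(1/49) = 37/49 ≈ 0.75510)
X(y) = y + 2*y**2 (X(y) = (2*y)*y + y = 2*y**2 + y = y + 2*y**2)
w(v, I) = -142 (w(v, I) = -32 - 110 = -142)
w(X(8), l) + Y(Q) = -142 + 37/49 = -6921/49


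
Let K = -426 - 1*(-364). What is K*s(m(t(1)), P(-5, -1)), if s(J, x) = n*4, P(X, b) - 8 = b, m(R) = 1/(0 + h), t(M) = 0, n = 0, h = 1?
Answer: 0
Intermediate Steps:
K = -62 (K = -426 + 364 = -62)
m(R) = 1 (m(R) = 1/(0 + 1) = 1/1 = 1)
P(X, b) = 8 + b
s(J, x) = 0 (s(J, x) = 0*4 = 0)
K*s(m(t(1)), P(-5, -1)) = -62*0 = 0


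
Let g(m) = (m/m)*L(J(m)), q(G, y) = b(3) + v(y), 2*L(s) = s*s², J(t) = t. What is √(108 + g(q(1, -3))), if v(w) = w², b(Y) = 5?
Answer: 2*√370 ≈ 38.471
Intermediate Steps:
L(s) = s³/2 (L(s) = (s*s²)/2 = s³/2)
q(G, y) = 5 + y²
g(m) = m³/2 (g(m) = (m/m)*(m³/2) = 1*(m³/2) = m³/2)
√(108 + g(q(1, -3))) = √(108 + (5 + (-3)²)³/2) = √(108 + (5 + 9)³/2) = √(108 + (½)*14³) = √(108 + (½)*2744) = √(108 + 1372) = √1480 = 2*√370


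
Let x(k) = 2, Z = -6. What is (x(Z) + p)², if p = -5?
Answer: 9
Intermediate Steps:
(x(Z) + p)² = (2 - 5)² = (-3)² = 9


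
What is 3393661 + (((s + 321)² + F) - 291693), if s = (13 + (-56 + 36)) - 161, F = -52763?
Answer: 3072614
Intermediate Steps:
s = -168 (s = (13 - 20) - 161 = -7 - 161 = -168)
3393661 + (((s + 321)² + F) - 291693) = 3393661 + (((-168 + 321)² - 52763) - 291693) = 3393661 + ((153² - 52763) - 291693) = 3393661 + ((23409 - 52763) - 291693) = 3393661 + (-29354 - 291693) = 3393661 - 321047 = 3072614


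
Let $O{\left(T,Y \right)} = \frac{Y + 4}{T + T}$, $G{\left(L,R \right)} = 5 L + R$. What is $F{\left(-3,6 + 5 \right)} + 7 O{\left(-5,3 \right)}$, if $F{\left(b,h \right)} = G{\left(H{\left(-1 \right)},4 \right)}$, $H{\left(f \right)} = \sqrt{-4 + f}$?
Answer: $- \frac{9}{10} + 5 i \sqrt{5} \approx -0.9 + 11.18 i$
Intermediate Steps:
$G{\left(L,R \right)} = R + 5 L$
$O{\left(T,Y \right)} = \frac{4 + Y}{2 T}$
$F{\left(b,h \right)} = 4 + 5 i \sqrt{5}$ ($F{\left(b,h \right)} = 4 + 5 \sqrt{-4 - 1} = 4 + 5 \sqrt{-5} = 4 + 5 i \sqrt{5}$)
$F{\left(-3,6 + 5 \right)} + 7 O{\left(-5,3 \right)} = \left(4 + 5 i \sqrt{5}\right) + 7 \frac{4 + 3}{2 \left(-5\right)} = \left(4 + 5 i \sqrt{5}\right) + 7 \cdot \frac{1}{2} \left(- \frac{1}{5}\right) 7 = \left(4 + 5 i \sqrt{5}\right) + 7 \left(- \frac{7}{10}\right) = \left(4 + 5 i \sqrt{5}\right) - \frac{49}{10} = - \frac{9}{10} + 5 i \sqrt{5}$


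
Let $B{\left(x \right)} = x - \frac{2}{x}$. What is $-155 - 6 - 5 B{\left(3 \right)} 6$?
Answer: $265$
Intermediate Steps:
$-155 - 6 - 5 B{\left(3 \right)} 6 = -155 - 6 - 5 \left(3 - \frac{2}{3}\right) 6 = -155 - 6 \left(-5\right) \frac{7}{3} \cdot 6 = -155 - 6 \left(\left(- \frac{35}{3}\right) 6\right) = -155 - -420 = -155 + 420 = 265$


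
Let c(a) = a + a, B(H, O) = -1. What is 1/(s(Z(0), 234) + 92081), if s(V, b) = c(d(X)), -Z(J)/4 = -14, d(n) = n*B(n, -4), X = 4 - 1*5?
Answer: 1/92083 ≈ 1.0860e-5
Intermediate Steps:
X = -1 (X = 4 - 5 = -1)
d(n) = -n (d(n) = n*(-1) = -n)
Z(J) = 56 (Z(J) = -4*(-14) = 56)
c(a) = 2*a
s(V, b) = 2 (s(V, b) = 2*(-1*(-1)) = 2*1 = 2)
1/(s(Z(0), 234) + 92081) = 1/(2 + 92081) = 1/92083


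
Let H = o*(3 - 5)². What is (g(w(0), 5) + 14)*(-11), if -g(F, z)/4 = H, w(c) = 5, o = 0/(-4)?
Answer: -154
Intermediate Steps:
o = 0 (o = 0*(-¼) = 0)
H = 0 (H = 0*(3 - 5)² = 0*(-2)² = 0*4 = 0)
g(F, z) = 0 (g(F, z) = -4*0 = 0)
(g(w(0), 5) + 14)*(-11) = (0 + 14)*(-11) = 14*(-11) = -154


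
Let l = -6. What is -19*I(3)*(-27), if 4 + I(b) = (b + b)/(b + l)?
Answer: -3078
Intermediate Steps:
I(b) = -4 + 2*b/(-6 + b) (I(b) = -4 + (b + b)/(b - 6) = -4 + (2*b)/(-6 + b) = -4 + 2*b/(-6 + b))
-19*I(3)*(-27) = -38*(12 - 1*3)/(-6 + 3)*(-27) = -38*(12 - 3)/(-3)*(-27) = -38*(-1)*9/3*(-27) = -19*(-6)*(-27) = 114*(-27) = -3078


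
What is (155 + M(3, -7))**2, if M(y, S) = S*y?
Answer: 17956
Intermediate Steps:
(155 + M(3, -7))**2 = (155 - 7*3)**2 = (155 - 21)**2 = 134**2 = 17956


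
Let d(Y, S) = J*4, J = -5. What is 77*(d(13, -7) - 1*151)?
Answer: -13167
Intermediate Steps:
d(Y, S) = -20 (d(Y, S) = -5*4 = -20)
77*(d(13, -7) - 1*151) = 77*(-20 - 1*151) = 77*(-20 - 151) = 77*(-171) = -13167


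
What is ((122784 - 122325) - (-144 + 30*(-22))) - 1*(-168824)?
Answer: 170087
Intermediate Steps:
((122784 - 122325) - (-144 + 30*(-22))) - 1*(-168824) = (459 - (-144 - 660)) + 168824 = (459 - 1*(-804)) + 168824 = (459 + 804) + 168824 = 1263 + 168824 = 170087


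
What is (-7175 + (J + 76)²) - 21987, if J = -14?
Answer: -25318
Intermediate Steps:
(-7175 + (J + 76)²) - 21987 = (-7175 + (-14 + 76)²) - 21987 = (-7175 + 62²) - 21987 = (-7175 + 3844) - 21987 = -3331 - 21987 = -25318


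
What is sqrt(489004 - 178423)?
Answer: 3*sqrt(34509) ≈ 557.30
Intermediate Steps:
sqrt(489004 - 178423) = sqrt(310581) = 3*sqrt(34509)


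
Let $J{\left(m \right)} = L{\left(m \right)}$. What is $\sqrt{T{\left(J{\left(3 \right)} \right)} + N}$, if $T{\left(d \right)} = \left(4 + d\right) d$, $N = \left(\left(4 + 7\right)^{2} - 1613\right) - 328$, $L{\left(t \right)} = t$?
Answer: $i \sqrt{1799} \approx 42.415 i$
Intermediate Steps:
$J{\left(m \right)} = m$
$N = -1820$ ($N = \left(11^{2} - 1613\right) - 328 = \left(121 - 1613\right) - 328 = -1492 - 328 = -1820$)
$T{\left(d \right)} = d \left(4 + d\right)$
$\sqrt{T{\left(J{\left(3 \right)} \right)} + N} = \sqrt{3 \left(4 + 3\right) - 1820} = \sqrt{3 \cdot 7 - 1820} = \sqrt{21 - 1820} = \sqrt{-1799} = i \sqrt{1799}$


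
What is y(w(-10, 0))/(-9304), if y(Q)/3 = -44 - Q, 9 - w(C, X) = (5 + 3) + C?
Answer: 165/9304 ≈ 0.017734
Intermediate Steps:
w(C, X) = 1 - C (w(C, X) = 9 - ((5 + 3) + C) = 9 - (8 + C) = 9 + (-8 - C) = 1 - C)
y(Q) = -132 - 3*Q (y(Q) = 3*(-44 - Q) = -132 - 3*Q)
y(w(-10, 0))/(-9304) = (-132 - 3*(1 - 1*(-10)))/(-9304) = (-132 - 3*(1 + 10))*(-1/9304) = (-132 - 3*11)*(-1/9304) = (-132 - 33)*(-1/9304) = -165*(-1/9304) = 165/9304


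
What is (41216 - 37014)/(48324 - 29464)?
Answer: 2101/9430 ≈ 0.22280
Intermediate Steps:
(41216 - 37014)/(48324 - 29464) = 4202/18860 = 4202*(1/18860) = 2101/9430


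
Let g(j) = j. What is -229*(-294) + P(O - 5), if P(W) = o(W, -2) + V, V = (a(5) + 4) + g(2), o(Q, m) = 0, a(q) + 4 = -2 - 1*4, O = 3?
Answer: 67322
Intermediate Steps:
a(q) = -10 (a(q) = -4 + (-2 - 1*4) = -4 + (-2 - 4) = -4 - 6 = -10)
V = -4 (V = (-10 + 4) + 2 = -6 + 2 = -4)
P(W) = -4 (P(W) = 0 - 4 = -4)
-229*(-294) + P(O - 5) = -229*(-294) - 4 = 67326 - 4 = 67322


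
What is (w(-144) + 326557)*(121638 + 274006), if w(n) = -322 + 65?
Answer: 129098637200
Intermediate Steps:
w(n) = -257
(w(-144) + 326557)*(121638 + 274006) = (-257 + 326557)*(121638 + 274006) = 326300*395644 = 129098637200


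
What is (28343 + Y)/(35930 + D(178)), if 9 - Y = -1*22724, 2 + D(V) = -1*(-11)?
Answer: 51076/35939 ≈ 1.4212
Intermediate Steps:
D(V) = 9 (D(V) = -2 - 1*(-11) = -2 + 11 = 9)
Y = 22733 (Y = 9 - (-1)*22724 = 9 - 1*(-22724) = 9 + 22724 = 22733)
(28343 + Y)/(35930 + D(178)) = (28343 + 22733)/(35930 + 9) = 51076/35939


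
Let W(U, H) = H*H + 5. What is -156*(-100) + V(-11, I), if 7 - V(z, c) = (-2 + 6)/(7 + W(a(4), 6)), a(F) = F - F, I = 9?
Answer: 187283/12 ≈ 15607.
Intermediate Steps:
a(F) = 0
W(U, H) = 5 + H² (W(U, H) = H² + 5 = 5 + H²)
V(z, c) = 83/12 (V(z, c) = 7 - (-2 + 6)/(7 + (5 + 6²)) = 7 - 4/(7 + (5 + 36)) = 7 - 4/(7 + 41) = 7 - 4/48 = 7 - 1*1/12 = 7 - 1/12 = 83/12)
-156*(-100) + V(-11, I) = -156*(-100) + 83/12 = 15600 + 83/12 = 187283/12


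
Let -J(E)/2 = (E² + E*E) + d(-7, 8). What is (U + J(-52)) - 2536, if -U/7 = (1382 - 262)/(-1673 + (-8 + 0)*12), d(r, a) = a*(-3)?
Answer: -23526936/1769 ≈ -13300.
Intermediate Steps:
d(r, a) = -3*a
U = 7840/1769 (U = -7*(1382 - 262)/(-1673 + (-8 + 0)*12) = -7840/(-1673 - 8*12) = -7840/(-1673 - 96) = -7840/(-1769) = -7840*(-1)/1769 = -7*(-1120/1769) = 7840/1769 ≈ 4.4319)
J(E) = 48 - 4*E² (J(E) = -2*((E² + E*E) - 3*8) = -2*((E² + E²) - 24) = -2*(2*E² - 24) = -2*(-24 + 2*E²) = 48 - 4*E²)
(U + J(-52)) - 2536 = (7840/1769 + (48 - 4*(-52)²)) - 2536 = (7840/1769 + (48 - 4*2704)) - 2536 = (7840/1769 + (48 - 10816)) - 2536 = (7840/1769 - 10768) - 2536 = -19040752/1769 - 2536 = -23526936/1769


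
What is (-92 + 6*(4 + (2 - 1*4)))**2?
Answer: 6400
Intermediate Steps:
(-92 + 6*(4 + (2 - 1*4)))**2 = (-92 + 6*(4 + (2 - 4)))**2 = (-92 + 6*(4 - 2))**2 = (-92 + 6*2)**2 = (-92 + 12)**2 = (-80)**2 = 6400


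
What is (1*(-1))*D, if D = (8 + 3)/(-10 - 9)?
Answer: 11/19 ≈ 0.57895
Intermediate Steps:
D = -11/19 (D = 11/(-19) = 11*(-1/19) = -11/19 ≈ -0.57895)
(1*(-1))*D = (1*(-1))*(-11/19) = -1*(-11/19) = 11/19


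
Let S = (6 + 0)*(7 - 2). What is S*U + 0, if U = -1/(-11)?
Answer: 30/11 ≈ 2.7273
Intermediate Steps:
S = 30 (S = 6*5 = 30)
U = 1/11 (U = -1*(-1/11) = 1/11 ≈ 0.090909)
S*U + 0 = 30*(1/11) + 0 = 30/11 + 0 = 30/11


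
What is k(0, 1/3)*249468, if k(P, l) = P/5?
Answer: 0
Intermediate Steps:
k(P, l) = P/5 (k(P, l) = P*(⅕) = P/5)
k(0, 1/3)*249468 = ((⅕)*0)*249468 = 0*249468 = 0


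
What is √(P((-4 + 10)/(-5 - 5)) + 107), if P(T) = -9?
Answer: 7*√2 ≈ 9.8995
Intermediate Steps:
√(P((-4 + 10)/(-5 - 5)) + 107) = √(-9 + 107) = √98 = 7*√2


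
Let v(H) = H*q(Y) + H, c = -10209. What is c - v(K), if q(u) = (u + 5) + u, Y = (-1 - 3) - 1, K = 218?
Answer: -9337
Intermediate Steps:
Y = -5 (Y = -4 - 1 = -5)
q(u) = 5 + 2*u (q(u) = (5 + u) + u = 5 + 2*u)
v(H) = -4*H (v(H) = H*(5 + 2*(-5)) + H = H*(5 - 10) + H = H*(-5) + H = -5*H + H = -4*H)
c - v(K) = -10209 - (-4)*218 = -10209 - 1*(-872) = -10209 + 872 = -9337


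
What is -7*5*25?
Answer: -875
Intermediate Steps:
-7*5*25 = -35*25 = -875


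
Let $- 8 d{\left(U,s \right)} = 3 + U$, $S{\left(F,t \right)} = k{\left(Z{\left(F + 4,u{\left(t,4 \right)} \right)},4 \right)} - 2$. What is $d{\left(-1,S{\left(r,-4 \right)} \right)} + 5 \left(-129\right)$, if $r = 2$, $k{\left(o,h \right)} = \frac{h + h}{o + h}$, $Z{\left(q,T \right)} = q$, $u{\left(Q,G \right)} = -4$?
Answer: $- \frac{2581}{4} \approx -645.25$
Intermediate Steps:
$k{\left(o,h \right)} = \frac{2 h}{h + o}$
$S{\left(F,t \right)} = -2 + \frac{8}{8 + F}$ ($S{\left(F,t \right)} = 2 \cdot 4 \frac{1}{4 + \left(F + 4\right)} - 2 = 2 \cdot 4 \frac{1}{4 + \left(4 + F\right)} - 2 = 2 \cdot 4 \frac{1}{8 + F} - 2 = \frac{8}{8 + F} - 2 = -2 + \frac{8}{8 + F}$)
$d{\left(U,s \right)} = - \frac{3}{8} - \frac{U}{8}$ ($d{\left(U,s \right)} = - \frac{3 + U}{8} = - \frac{3}{8} - \frac{U}{8}$)
$d{\left(-1,S{\left(r,-4 \right)} \right)} + 5 \left(-129\right) = \left(- \frac{3}{8} - - \frac{1}{8}\right) + 5 \left(-129\right) = \left(- \frac{3}{8} + \frac{1}{8}\right) - 645 = - \frac{1}{4} - 645 = - \frac{2581}{4}$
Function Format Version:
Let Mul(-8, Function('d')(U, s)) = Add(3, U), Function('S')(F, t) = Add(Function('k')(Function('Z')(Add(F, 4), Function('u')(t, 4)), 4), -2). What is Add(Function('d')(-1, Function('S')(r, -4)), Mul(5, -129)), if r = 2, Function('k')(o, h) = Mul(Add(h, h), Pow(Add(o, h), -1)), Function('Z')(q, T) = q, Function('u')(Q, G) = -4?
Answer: Rational(-2581, 4) ≈ -645.25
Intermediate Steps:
Function('k')(o, h) = Mul(2, h, Pow(Add(h, o), -1)) (Function('k')(o, h) = Mul(Mul(2, h), Pow(Add(h, o), -1)) = Mul(2, h, Pow(Add(h, o), -1)))
Function('S')(F, t) = Add(-2, Mul(8, Pow(Add(8, F), -1))) (Function('S')(F, t) = Add(Mul(2, 4, Pow(Add(4, Add(F, 4)), -1)), -2) = Add(Mul(2, 4, Pow(Add(4, Add(4, F)), -1)), -2) = Add(Mul(2, 4, Pow(Add(8, F), -1)), -2) = Add(Mul(8, Pow(Add(8, F), -1)), -2) = Add(-2, Mul(8, Pow(Add(8, F), -1))))
Function('d')(U, s) = Add(Rational(-3, 8), Mul(Rational(-1, 8), U)) (Function('d')(U, s) = Mul(Rational(-1, 8), Add(3, U)) = Add(Rational(-3, 8), Mul(Rational(-1, 8), U)))
Add(Function('d')(-1, Function('S')(r, -4)), Mul(5, -129)) = Add(Add(Rational(-3, 8), Mul(Rational(-1, 8), -1)), Mul(5, -129)) = Add(Add(Rational(-3, 8), Rational(1, 8)), -645) = Add(Rational(-1, 4), -645) = Rational(-2581, 4)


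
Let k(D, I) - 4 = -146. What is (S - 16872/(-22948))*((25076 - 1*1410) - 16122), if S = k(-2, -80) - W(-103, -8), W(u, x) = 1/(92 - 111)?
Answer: -116121374568/109003 ≈ -1.0653e+6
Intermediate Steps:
W(u, x) = -1/19 (W(u, x) = 1/(-19) = -1/19)
k(D, I) = -142 (k(D, I) = 4 - 146 = -142)
S = -2697/19 (S = -142 - 1*(-1/19) = -142 + 1/19 = -2697/19 ≈ -141.95)
(S - 16872/(-22948))*((25076 - 1*1410) - 16122) = (-2697/19 - 16872/(-22948))*((25076 - 1*1410) - 16122) = (-2697/19 - 16872*(-1/22948))*((25076 - 1410) - 16122) = (-2697/19 + 4218/5737)*(23666 - 16122) = -15392547/109003*7544 = -116121374568/109003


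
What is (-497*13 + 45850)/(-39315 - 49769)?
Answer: -39389/89084 ≈ -0.44216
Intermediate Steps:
(-497*13 + 45850)/(-39315 - 49769) = (-6461 + 45850)/(-89084) = 39389*(-1/89084) = -39389/89084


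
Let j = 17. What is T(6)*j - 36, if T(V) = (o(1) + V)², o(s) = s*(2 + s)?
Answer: 1341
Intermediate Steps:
T(V) = (3 + V)² (T(V) = (1*(2 + 1) + V)² = (1*3 + V)² = (3 + V)²)
T(6)*j - 36 = (3 + 6)²*17 - 36 = 9²*17 - 36 = 81*17 - 36 = 1377 - 36 = 1341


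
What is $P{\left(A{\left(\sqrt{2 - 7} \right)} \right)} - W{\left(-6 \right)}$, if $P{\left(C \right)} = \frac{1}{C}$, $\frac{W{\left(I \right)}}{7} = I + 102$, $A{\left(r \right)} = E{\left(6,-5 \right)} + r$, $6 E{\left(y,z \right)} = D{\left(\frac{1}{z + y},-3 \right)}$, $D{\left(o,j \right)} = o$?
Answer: $\frac{18 \left(- 224 \sqrt{5} + 37 i\right)}{- i + 6 \sqrt{5}} \approx -671.97 - 0.44474 i$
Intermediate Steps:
$E{\left(y,z \right)} = \frac{1}{6 \left(y + z\right)}$ ($E{\left(y,z \right)} = \frac{1}{6 \left(z + y\right)} = \frac{1}{6 \left(y + z\right)}$)
$A{\left(r \right)} = \frac{1}{6} + r$ ($A{\left(r \right)} = \frac{1}{6 \left(6 - 5\right)} + r = \frac{1}{6 \cdot 1} + r = \frac{1}{6} \cdot 1 + r = \frac{1}{6} + r$)
$W{\left(I \right)} = 714 + 7 I$ ($W{\left(I \right)} = 7 \left(I + 102\right) = 7 \left(102 + I\right) = 714 + 7 I$)
$P{\left(A{\left(\sqrt{2 - 7} \right)} \right)} - W{\left(-6 \right)} = \frac{1}{\frac{1}{6} + \sqrt{2 - 7}} - \left(714 + 7 \left(-6\right)\right) = \frac{1}{\frac{1}{6} + \sqrt{-5}} - \left(714 - 42\right) = \frac{1}{\frac{1}{6} + i \sqrt{5}} - 672 = -672 + \frac{1}{\frac{1}{6} + i \sqrt{5}}$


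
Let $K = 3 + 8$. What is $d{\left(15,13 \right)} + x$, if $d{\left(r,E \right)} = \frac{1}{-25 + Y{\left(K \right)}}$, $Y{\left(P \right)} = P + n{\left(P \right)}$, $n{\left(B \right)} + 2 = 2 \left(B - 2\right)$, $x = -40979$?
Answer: $- \frac{81957}{2} \approx -40979.0$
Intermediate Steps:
$K = 11$
$n{\left(B \right)} = -6 + 2 B$ ($n{\left(B \right)} = -2 + 2 \left(B - 2\right) = -2 + 2 \left(-2 + B\right) = -2 + \left(-4 + 2 B\right) = -6 + 2 B$)
$Y{\left(P \right)} = -6 + 3 P$ ($Y{\left(P \right)} = P + \left(-6 + 2 P\right) = -6 + 3 P$)
$d{\left(r,E \right)} = \frac{1}{2}$ ($d{\left(r,E \right)} = \frac{1}{-25 + \left(-6 + 3 \cdot 11\right)} = \frac{1}{-25 + \left(-6 + 33\right)} = \frac{1}{-25 + 27} = \frac{1}{2}$)
$d{\left(15,13 \right)} + x = \frac{1}{2} - 40979 = - \frac{81957}{2}$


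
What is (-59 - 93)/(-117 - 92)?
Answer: 8/11 ≈ 0.72727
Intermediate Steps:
(-59 - 93)/(-117 - 92) = -152/(-209) = -152*(-1/209) = 8/11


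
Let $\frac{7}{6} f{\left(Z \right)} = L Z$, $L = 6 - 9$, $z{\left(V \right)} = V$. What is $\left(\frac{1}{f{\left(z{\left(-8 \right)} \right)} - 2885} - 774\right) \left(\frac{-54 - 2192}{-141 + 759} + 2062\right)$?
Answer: $- \frac{9870933097835}{6195759} \approx -1.5932 \cdot 10^{6}$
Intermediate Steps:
$L = -3$ ($L = 6 - 9 = -3$)
$f{\left(Z \right)} = - \frac{18 Z}{7}$ ($f{\left(Z \right)} = \frac{6 \left(- 3 Z\right)}{7} = - \frac{18 Z}{7}$)
$\left(\frac{1}{f{\left(z{\left(-8 \right)} \right)} - 2885} - 774\right) \left(\frac{-54 - 2192}{-141 + 759} + 2062\right) = \left(\frac{1}{\left(- \frac{18}{7}\right) \left(-8\right) - 2885} - 774\right) \left(\frac{-54 - 2192}{-141 + 759} + 2062\right) = \left(\frac{1}{\frac{144}{7} - 2885} - 774\right) \left(- \frac{2246}{618} + 2062\right) = \left(\frac{1}{- \frac{20051}{7}} - 774\right) \left(\left(-2246\right) \frac{1}{618} + 2062\right) = \left(- \frac{7}{20051} - 774\right) \left(- \frac{1123}{309} + 2062\right) = \left(- \frac{15519481}{20051}\right) \frac{636035}{309} = - \frac{9870933097835}{6195759}$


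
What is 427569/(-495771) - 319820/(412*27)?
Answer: -13609479898/459579717 ≈ -29.613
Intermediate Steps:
427569/(-495771) - 319820/(412*27) = 427569*(-1/495771) - 319820/11124 = -142523/165257 - 319820*1/11124 = -142523/165257 - 79955/2781 = -13609479898/459579717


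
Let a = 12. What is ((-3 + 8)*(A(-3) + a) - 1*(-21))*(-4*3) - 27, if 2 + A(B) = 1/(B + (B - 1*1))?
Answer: -6093/7 ≈ -870.43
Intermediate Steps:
A(B) = -2 + 1/(-1 + 2*B) (A(B) = -2 + 1/(B + (B - 1*1)) = -2 + 1/(B + (B - 1)) = -2 + 1/(B + (-1 + B)) = -2 + 1/(-1 + 2*B))
((-3 + 8)*(A(-3) + a) - 1*(-21))*(-4*3) - 27 = ((-3 + 8)*((3 - 4*(-3))/(-1 + 2*(-3)) + 12) - 1*(-21))*(-4*3) - 27 = (5*((3 + 12)/(-1 - 6) + 12) + 21)*(-12) - 27 = (5*(15/(-7) + 12) + 21)*(-12) - 27 = (5*(-1/7*15 + 12) + 21)*(-12) - 27 = (5*(-15/7 + 12) + 21)*(-12) - 27 = (5*(69/7) + 21)*(-12) - 27 = (345/7 + 21)*(-12) - 27 = (492/7)*(-12) - 27 = -5904/7 - 27 = -6093/7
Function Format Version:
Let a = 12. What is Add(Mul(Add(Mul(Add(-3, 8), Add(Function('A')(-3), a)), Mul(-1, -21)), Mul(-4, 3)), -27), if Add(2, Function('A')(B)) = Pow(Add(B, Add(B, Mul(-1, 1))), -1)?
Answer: Rational(-6093, 7) ≈ -870.43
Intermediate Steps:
Function('A')(B) = Add(-2, Pow(Add(-1, Mul(2, B)), -1)) (Function('A')(B) = Add(-2, Pow(Add(B, Add(B, Mul(-1, 1))), -1)) = Add(-2, Pow(Add(B, Add(B, -1)), -1)) = Add(-2, Pow(Add(B, Add(-1, B)), -1)) = Add(-2, Pow(Add(-1, Mul(2, B)), -1)))
Add(Mul(Add(Mul(Add(-3, 8), Add(Function('A')(-3), a)), Mul(-1, -21)), Mul(-4, 3)), -27) = Add(Mul(Add(Mul(Add(-3, 8), Add(Mul(Pow(Add(-1, Mul(2, -3)), -1), Add(3, Mul(-4, -3))), 12)), Mul(-1, -21)), Mul(-4, 3)), -27) = Add(Mul(Add(Mul(5, Add(Mul(Pow(Add(-1, -6), -1), Add(3, 12)), 12)), 21), -12), -27) = Add(Mul(Add(Mul(5, Add(Mul(Pow(-7, -1), 15), 12)), 21), -12), -27) = Add(Mul(Add(Mul(5, Add(Mul(Rational(-1, 7), 15), 12)), 21), -12), -27) = Add(Mul(Add(Mul(5, Add(Rational(-15, 7), 12)), 21), -12), -27) = Add(Mul(Add(Mul(5, Rational(69, 7)), 21), -12), -27) = Add(Mul(Add(Rational(345, 7), 21), -12), -27) = Add(Mul(Rational(492, 7), -12), -27) = Add(Rational(-5904, 7), -27) = Rational(-6093, 7)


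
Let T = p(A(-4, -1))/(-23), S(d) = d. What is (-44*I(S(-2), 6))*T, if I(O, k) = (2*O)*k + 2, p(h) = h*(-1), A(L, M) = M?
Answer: -968/23 ≈ -42.087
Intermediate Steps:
p(h) = -h
I(O, k) = 2 + 2*O*k (I(O, k) = 2*O*k + 2 = 2 + 2*O*k)
T = -1/23 (T = -1*(-1)/(-23) = 1*(-1/23) = -1/23 ≈ -0.043478)
(-44*I(S(-2), 6))*T = -44*(2 + 2*(-2)*6)*(-1/23) = -44*(2 - 24)*(-1/23) = -44*(-22)*(-1/23) = 968*(-1/23) = -968/23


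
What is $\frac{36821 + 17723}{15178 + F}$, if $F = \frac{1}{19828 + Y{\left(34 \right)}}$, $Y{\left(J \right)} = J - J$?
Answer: $\frac{1081498432}{300949385} \approx 3.5936$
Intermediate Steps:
$Y{\left(J \right)} = 0$
$F = \frac{1}{19828}$ ($F = \frac{1}{19828 + 0} = \frac{1}{19828} \approx 5.0434 \cdot 10^{-5}$)
$\frac{36821 + 17723}{15178 + F} = \frac{36821 + 17723}{15178 + \frac{1}{19828}} = \frac{54544}{\frac{300949385}{19828}} = 54544 \cdot \frac{19828}{300949385} = \frac{1081498432}{300949385}$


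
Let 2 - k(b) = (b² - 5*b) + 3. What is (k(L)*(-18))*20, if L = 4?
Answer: -1080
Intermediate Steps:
k(b) = -1 - b² + 5*b (k(b) = 2 - ((b² - 5*b) + 3) = 2 - (3 + b² - 5*b) = 2 + (-3 - b² + 5*b) = -1 - b² + 5*b)
(k(L)*(-18))*20 = ((-1 - 1*4² + 5*4)*(-18))*20 = ((-1 - 1*16 + 20)*(-18))*20 = ((-1 - 16 + 20)*(-18))*20 = (3*(-18))*20 = -54*20 = -1080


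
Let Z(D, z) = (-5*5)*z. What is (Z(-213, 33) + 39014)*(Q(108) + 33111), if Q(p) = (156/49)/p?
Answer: 557634403196/441 ≈ 1.2645e+9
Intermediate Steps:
Z(D, z) = -25*z
Q(p) = 156/(49*p) (Q(p) = (156*(1/49))/p = 156/(49*p))
(Z(-213, 33) + 39014)*(Q(108) + 33111) = (-25*33 + 39014)*((156/49)/108 + 33111) = (-825 + 39014)*((156/49)*(1/108) + 33111) = 38189*(13/441 + 33111) = 38189*(14601964/441) = 557634403196/441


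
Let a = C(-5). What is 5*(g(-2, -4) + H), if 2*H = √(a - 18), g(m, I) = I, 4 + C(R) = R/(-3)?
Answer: -20 + 5*I*√183/6 ≈ -20.0 + 11.273*I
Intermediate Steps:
C(R) = -4 - R/3 (C(R) = -4 + R/(-3) = -4 + R*(-⅓) = -4 - R/3)
a = -7/3 (a = -4 - ⅓*(-5) = -4 + 5/3 = -7/3 ≈ -2.3333)
H = I*√183/6 (H = √(-7/3 - 18)/2 = √(-61/3)/2 = (I*√183/3)/2 = I*√183/6 ≈ 2.2546*I)
5*(g(-2, -4) + H) = 5*(-4 + I*√183/6) = -20 + 5*I*√183/6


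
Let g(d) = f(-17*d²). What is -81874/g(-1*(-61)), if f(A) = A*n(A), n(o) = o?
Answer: -81874/4001448049 ≈ -2.0461e-5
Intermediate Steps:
f(A) = A² (f(A) = A*A = A²)
g(d) = 289*d⁴ (g(d) = (-17*d²)² = 289*d⁴)
-81874/g(-1*(-61)) = -81874/(289*(-1*(-61))⁴) = -81874/(289*61⁴) = -81874/(289*13845841) = -81874/4001448049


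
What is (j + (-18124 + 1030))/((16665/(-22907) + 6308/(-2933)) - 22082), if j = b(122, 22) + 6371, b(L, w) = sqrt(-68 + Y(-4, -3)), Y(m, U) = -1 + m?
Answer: 720437955013/1483799728743 - 67186231*I*sqrt(73)/1483799728743 ≈ 0.48554 - 0.00038687*I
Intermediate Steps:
b(L, w) = I*sqrt(73) (b(L, w) = sqrt(-68 + (-1 - 4)) = sqrt(-68 - 5) = sqrt(-73) = I*sqrt(73))
j = 6371 + I*sqrt(73) (j = I*sqrt(73) + 6371 = 6371 + I*sqrt(73) ≈ 6371.0 + 8.544*I)
(j + (-18124 + 1030))/((16665/(-22907) + 6308/(-2933)) - 22082) = ((6371 + I*sqrt(73)) + (-18124 + 1030))/((16665/(-22907) + 6308/(-2933)) - 22082) = ((6371 + I*sqrt(73)) - 17094)/((16665*(-1/22907) + 6308*(-1/2933)) - 22082) = (-10723 + I*sqrt(73))/((-16665/22907 - 6308/2933) - 22082) = (-10723 + I*sqrt(73))/(-193375801/67186231 - 22082) = (-10723 + I*sqrt(73))/(-1483799728743/67186231) = (-10723 + I*sqrt(73))*(-67186231/1483799728743) = 720437955013/1483799728743 - 67186231*I*sqrt(73)/1483799728743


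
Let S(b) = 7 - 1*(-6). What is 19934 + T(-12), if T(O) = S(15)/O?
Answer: 239195/12 ≈ 19933.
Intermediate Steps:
S(b) = 13 (S(b) = 7 + 6 = 13)
T(O) = 13/O
19934 + T(-12) = 19934 + 13/(-12) = 19934 + 13*(-1/12) = 19934 - 13/12 = 239195/12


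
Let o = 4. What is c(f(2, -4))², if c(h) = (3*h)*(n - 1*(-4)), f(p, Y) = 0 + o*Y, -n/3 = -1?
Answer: 112896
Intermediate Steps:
n = 3 (n = -3*(-1) = 3)
f(p, Y) = 4*Y (f(p, Y) = 0 + 4*Y = 4*Y)
c(h) = 21*h (c(h) = (3*h)*(3 - 1*(-4)) = (3*h)*(3 + 4) = (3*h)*7 = 21*h)
c(f(2, -4))² = (21*(4*(-4)))² = (21*(-16))² = (-336)² = 112896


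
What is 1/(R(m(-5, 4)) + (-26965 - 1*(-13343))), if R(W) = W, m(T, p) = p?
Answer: -1/13618 ≈ -7.3432e-5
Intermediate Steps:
1/(R(m(-5, 4)) + (-26965 - 1*(-13343))) = 1/(4 + (-26965 - 1*(-13343))) = 1/(4 + (-26965 + 13343)) = 1/(4 - 13622) = 1/(-13618) = -1/13618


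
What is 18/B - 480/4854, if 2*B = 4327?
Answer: -317036/3500543 ≈ -0.090568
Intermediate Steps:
B = 4327/2 (B = (½)*4327 = 4327/2 ≈ 2163.5)
18/B - 480/4854 = 18/(4327/2) - 480/4854 = 18*(2/4327) - 480*1/4854 = 36/4327 - 80/809 = -317036/3500543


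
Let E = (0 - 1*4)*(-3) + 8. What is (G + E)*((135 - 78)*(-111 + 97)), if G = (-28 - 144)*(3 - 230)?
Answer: -31173072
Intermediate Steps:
G = 39044 (G = -172*(-227) = 39044)
E = 20 (E = (0 - 4)*(-3) + 8 = -4*(-3) + 8 = 12 + 8 = 20)
(G + E)*((135 - 78)*(-111 + 97)) = (39044 + 20)*((135 - 78)*(-111 + 97)) = 39064*(57*(-14)) = 39064*(-798) = -31173072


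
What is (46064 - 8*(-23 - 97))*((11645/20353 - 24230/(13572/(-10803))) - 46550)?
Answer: -2270070693205160/1770711 ≈ -1.2820e+9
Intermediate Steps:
(46064 - 8*(-23 - 97))*((11645/20353 - 24230/(13572/(-10803))) - 46550) = (46064 - 8*(-120))*((11645*(1/20353) - 24230/(13572*(-1/10803))) - 46550) = (46064 + 960)*((11645/20353 - 24230/(-348/277)) - 46550) = 47024*((11645/20353 - 24230*(-277/348)) - 46550) = 47024*((11645/20353 + 3355855/174) - 46550) = 47024*(68303743045/3541422 - 46550) = 47024*(-96549451055/3541422) = -2270070693205160/1770711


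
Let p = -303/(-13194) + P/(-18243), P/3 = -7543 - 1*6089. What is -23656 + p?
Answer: -210867042137/8914746 ≈ -23654.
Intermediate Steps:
P = -40896 (P = 3*(-7543 - 1*6089) = 3*(-7543 - 6089) = 3*(-13632) = -40896)
p = 20189239/8914746 (p = -303/(-13194) - 40896/(-18243) = -303*(-1/13194) - 40896*(-1/18243) = 101/4398 + 4544/2027 = 20189239/8914746 ≈ 2.2647)
-23656 + p = -23656 + 20189239/8914746 = -210867042137/8914746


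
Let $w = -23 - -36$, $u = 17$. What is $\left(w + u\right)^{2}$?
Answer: $900$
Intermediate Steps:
$w = 13$ ($w = -23 + 36 = 13$)
$\left(w + u\right)^{2} = \left(13 + 17\right)^{2} = 30^{2} = 900$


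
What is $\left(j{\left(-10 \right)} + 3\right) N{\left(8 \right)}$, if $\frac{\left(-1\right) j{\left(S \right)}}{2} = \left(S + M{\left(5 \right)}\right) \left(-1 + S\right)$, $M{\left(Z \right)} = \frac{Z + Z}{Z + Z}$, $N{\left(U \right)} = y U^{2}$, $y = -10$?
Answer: $124800$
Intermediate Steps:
$N{\left(U \right)} = - 10 U^{2}$
$M{\left(Z \right)} = 1$ ($M{\left(Z \right)} = \frac{2 Z}{2 Z} = 2 Z \frac{1}{2 Z} = 1$)
$j{\left(S \right)} = - 2 \left(1 + S\right) \left(-1 + S\right)$ ($j{\left(S \right)} = - 2 \left(S + 1\right) \left(-1 + S\right) = - 2 \left(1 + S\right) \left(-1 + S\right)$)
$\left(j{\left(-10 \right)} + 3\right) N{\left(8 \right)} = \left(\left(2 - 2 \left(-10\right)^{2}\right) + 3\right) \left(- 10 \cdot 8^{2}\right) = \left(\left(2 - 200\right) + 3\right) \left(\left(-10\right) 64\right) = \left(\left(2 - 200\right) + 3\right) \left(-640\right) = \left(-198 + 3\right) \left(-640\right) = \left(-195\right) \left(-640\right) = 124800$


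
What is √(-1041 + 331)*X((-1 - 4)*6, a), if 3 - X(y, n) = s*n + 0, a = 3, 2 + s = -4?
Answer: 21*I*√710 ≈ 559.56*I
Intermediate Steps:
s = -6 (s = -2 - 4 = -6)
X(y, n) = 3 + 6*n (X(y, n) = 3 - (-6*n + 0) = 3 - (-6)*n = 3 + 6*n)
√(-1041 + 331)*X((-1 - 4)*6, a) = √(-1041 + 331)*(3 + 6*3) = √(-710)*(3 + 18) = (I*√710)*21 = 21*I*√710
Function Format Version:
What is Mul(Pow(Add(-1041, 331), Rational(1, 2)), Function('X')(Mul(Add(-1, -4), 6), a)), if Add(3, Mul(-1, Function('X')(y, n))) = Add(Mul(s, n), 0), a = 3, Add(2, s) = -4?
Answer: Mul(21, I, Pow(710, Rational(1, 2))) ≈ Mul(559.56, I)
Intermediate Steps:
s = -6 (s = Add(-2, -4) = -6)
Function('X')(y, n) = Add(3, Mul(6, n)) (Function('X')(y, n) = Add(3, Mul(-1, Add(Mul(-6, n), 0))) = Add(3, Mul(-1, Mul(-6, n))) = Add(3, Mul(6, n)))
Mul(Pow(Add(-1041, 331), Rational(1, 2)), Function('X')(Mul(Add(-1, -4), 6), a)) = Mul(Pow(Add(-1041, 331), Rational(1, 2)), Add(3, Mul(6, 3))) = Mul(Pow(-710, Rational(1, 2)), Add(3, 18)) = Mul(Mul(I, Pow(710, Rational(1, 2))), 21) = Mul(21, I, Pow(710, Rational(1, 2)))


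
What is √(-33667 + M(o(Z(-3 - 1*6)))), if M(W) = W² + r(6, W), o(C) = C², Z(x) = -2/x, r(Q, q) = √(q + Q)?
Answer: √(-220889171 + 5103*√10)/81 ≈ 183.48*I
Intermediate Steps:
r(Q, q) = √(Q + q)
M(W) = W² + √(6 + W)
√(-33667 + M(o(Z(-3 - 1*6)))) = √(-33667 + (((-2/(-3 - 1*6))²)² + √(6 + (-2/(-3 - 1*6))²))) = √(-33667 + (((-2/(-3 - 6))²)² + √(6 + (-2/(-3 - 6))²))) = √(-33667 + (((-2/(-9))²)² + √(6 + (-2/(-9))²))) = √(-33667 + (((-2*(-⅑))²)² + √(6 + (-2*(-⅑))²))) = √(-33667 + (((2/9)²)² + √(6 + (2/9)²))) = √(-33667 + ((4/81)² + √(6 + 4/81))) = √(-33667 + (16/6561 + √(490/81))) = √(-33667 + (16/6561 + 7*√10/9)) = √(-220889171/6561 + 7*√10/9)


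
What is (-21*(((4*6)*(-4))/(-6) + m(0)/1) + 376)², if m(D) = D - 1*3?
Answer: 10609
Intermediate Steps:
m(D) = -3 + D (m(D) = D - 3 = -3 + D)
(-21*(((4*6)*(-4))/(-6) + m(0)/1) + 376)² = (-21*(((4*6)*(-4))/(-6) + (-3 + 0)/1) + 376)² = (-21*((24*(-4))*(-⅙) - 3*1) + 376)² = (-21*(-96*(-⅙) - 3) + 376)² = (-21*(16 - 3) + 376)² = (-21*13 + 376)² = (-273 + 376)² = 103² = 10609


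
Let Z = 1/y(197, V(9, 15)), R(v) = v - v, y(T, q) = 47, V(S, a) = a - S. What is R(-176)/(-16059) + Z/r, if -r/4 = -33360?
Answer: 1/6271680 ≈ 1.5945e-7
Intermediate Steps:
r = 133440 (r = -4*(-33360) = 133440)
R(v) = 0
Z = 1/47 ≈ 0.021277
R(-176)/(-16059) + Z/r = 0/(-16059) + (1/47)/133440 = 0*(-1/16059) + (1/47)*(1/133440) = 0 + 1/6271680 = 1/6271680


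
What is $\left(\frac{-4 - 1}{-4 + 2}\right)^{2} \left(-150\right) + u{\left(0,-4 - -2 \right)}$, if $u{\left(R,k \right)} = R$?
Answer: $- \frac{1875}{2} \approx -937.5$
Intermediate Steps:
$\left(\frac{-4 - 1}{-4 + 2}\right)^{2} \left(-150\right) + u{\left(0,-4 - -2 \right)} = \left(\frac{-4 - 1}{-4 + 2}\right)^{2} \left(-150\right) + 0 = \left(- \frac{5}{-2}\right)^{2} \left(-150\right) + 0 = \left(\left(-5\right) \left(- \frac{1}{2}\right)\right)^{2} \left(-150\right) + 0 = \left(\frac{5}{2}\right)^{2} \left(-150\right) + 0 = \frac{25}{4} \left(-150\right) + 0 = - \frac{1875}{2} + 0 = - \frac{1875}{2}$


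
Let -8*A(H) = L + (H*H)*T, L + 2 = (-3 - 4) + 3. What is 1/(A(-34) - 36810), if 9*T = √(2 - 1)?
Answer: -36/1325711 ≈ -2.7155e-5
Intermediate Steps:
T = ⅑ (T = √(2 - 1)/9 = √1/9 = (⅑)*1 = ⅑ ≈ 0.11111)
L = -6 (L = -2 + ((-3 - 4) + 3) = -2 + (-7 + 3) = -2 - 4 = -6)
A(H) = ¾ - H²/72 (A(H) = -(-6 + (H*H)*(⅑))/8 = -(-6 + H²*(⅑))/8 = -(-6 + H²/9)/8 = ¾ - H²/72)
1/(A(-34) - 36810) = 1/((¾ - 1/72*(-34)²) - 36810) = 1/((¾ - 1/72*1156) - 36810) = 1/((¾ - 289/18) - 36810) = 1/(-551/36 - 36810) = 1/(-1325711/36) = -36/1325711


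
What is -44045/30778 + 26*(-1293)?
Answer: -1034738849/30778 ≈ -33619.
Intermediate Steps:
-44045/30778 + 26*(-1293) = -44045*1/30778 - 33618 = -44045/30778 - 33618 = -1034738849/30778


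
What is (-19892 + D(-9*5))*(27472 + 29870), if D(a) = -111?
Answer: -1147012026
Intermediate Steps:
(-19892 + D(-9*5))*(27472 + 29870) = (-19892 - 111)*(27472 + 29870) = -20003*57342 = -1147012026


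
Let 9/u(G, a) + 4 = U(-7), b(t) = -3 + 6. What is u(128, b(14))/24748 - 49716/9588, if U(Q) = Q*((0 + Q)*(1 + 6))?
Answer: -11585996535/2234422676 ≈ -5.1852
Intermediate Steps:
b(t) = 3
U(Q) = 7*Q**2 (U(Q) = Q*(Q*7) = Q*(7*Q) = 7*Q**2)
u(G, a) = 3/113 (u(G, a) = 9/(-4 + 7*(-7)**2) = 9/(-4 + 7*49) = 9/(-4 + 343) = 9/339 = 9*(1/339) = 3/113)
u(128, b(14))/24748 - 49716/9588 = (3/113)/24748 - 49716/9588 = (3/113)*(1/24748) - 49716*1/9588 = 3/2796524 - 4143/799 = -11585996535/2234422676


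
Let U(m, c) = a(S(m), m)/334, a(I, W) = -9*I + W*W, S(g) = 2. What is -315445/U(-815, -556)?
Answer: -105358630/664207 ≈ -158.62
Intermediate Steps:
a(I, W) = W² - 9*I (a(I, W) = -9*I + W² = W² - 9*I)
U(m, c) = -9/167 + m²/334 (U(m, c) = (m² - 9*2)/334 = (m² - 18)*(1/334) = (-18 + m²)*(1/334) = -9/167 + m²/334)
-315445/U(-815, -556) = -315445/(-9/167 + (1/334)*(-815)²) = -315445/(-9/167 + (1/334)*664225) = -315445/(-9/167 + 664225/334) = -315445/664207/334 = -315445*334/664207 = -105358630/664207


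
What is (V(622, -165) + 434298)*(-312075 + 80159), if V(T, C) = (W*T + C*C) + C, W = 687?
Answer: -206097255552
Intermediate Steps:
V(T, C) = C + C**2 + 687*T (V(T, C) = (687*T + C*C) + C = (687*T + C**2) + C = (C**2 + 687*T) + C = C + C**2 + 687*T)
(V(622, -165) + 434298)*(-312075 + 80159) = ((-165 + (-165)**2 + 687*622) + 434298)*(-312075 + 80159) = ((-165 + 27225 + 427314) + 434298)*(-231916) = (454374 + 434298)*(-231916) = 888672*(-231916) = -206097255552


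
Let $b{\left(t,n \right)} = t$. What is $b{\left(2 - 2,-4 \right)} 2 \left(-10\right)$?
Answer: $0$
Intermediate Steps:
$b{\left(2 - 2,-4 \right)} 2 \left(-10\right) = \left(2 - 2\right) 2 \left(-10\right) = 0 \cdot 2 \left(-10\right) = 0 \left(-10\right) = 0$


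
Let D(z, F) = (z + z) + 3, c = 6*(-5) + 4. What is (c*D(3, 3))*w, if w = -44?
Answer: 10296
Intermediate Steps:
c = -26 (c = -30 + 4 = -26)
D(z, F) = 3 + 2*z (D(z, F) = 2*z + 3 = 3 + 2*z)
(c*D(3, 3))*w = -26*(3 + 2*3)*(-44) = -26*(3 + 6)*(-44) = -26*9*(-44) = -234*(-44) = 10296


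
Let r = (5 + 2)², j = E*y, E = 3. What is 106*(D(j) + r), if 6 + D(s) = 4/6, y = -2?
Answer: 13886/3 ≈ 4628.7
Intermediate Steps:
j = -6 (j = 3*(-2) = -6)
D(s) = -16/3 (D(s) = -6 + 4/6 = -6 + 4*(⅙) = -6 + ⅔ = -16/3)
r = 49 (r = 7² = 49)
106*(D(j) + r) = 106*(-16/3 + 49) = 106*(131/3) = 13886/3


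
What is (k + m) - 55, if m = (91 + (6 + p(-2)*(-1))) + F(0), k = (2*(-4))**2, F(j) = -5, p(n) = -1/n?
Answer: 201/2 ≈ 100.50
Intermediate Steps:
k = 64 (k = (-8)**2 = 64)
m = 183/2 (m = (91 + (6 - 1/(-2)*(-1))) - 5 = (91 + (6 - 1*(-1/2)*(-1))) - 5 = (91 + (6 + (1/2)*(-1))) - 5 = (91 + (6 - 1/2)) - 5 = (91 + 11/2) - 5 = 193/2 - 5 = 183/2 ≈ 91.500)
(k + m) - 55 = (64 + 183/2) - 55 = 311/2 - 55 = 201/2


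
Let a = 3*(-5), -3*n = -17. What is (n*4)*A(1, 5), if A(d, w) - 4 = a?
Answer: -748/3 ≈ -249.33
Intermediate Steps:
n = 17/3 (n = -⅓*(-17) = 17/3 ≈ 5.6667)
a = -15
A(d, w) = -11 (A(d, w) = 4 - 15 = -11)
(n*4)*A(1, 5) = ((17/3)*4)*(-11) = (68/3)*(-11) = -748/3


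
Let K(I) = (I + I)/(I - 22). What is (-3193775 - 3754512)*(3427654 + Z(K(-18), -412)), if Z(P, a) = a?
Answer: -23813461034454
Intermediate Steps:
K(I) = 2*I/(-22 + I) (K(I) = (2*I)/(-22 + I) = 2*I/(-22 + I))
(-3193775 - 3754512)*(3427654 + Z(K(-18), -412)) = (-3193775 - 3754512)*(3427654 - 412) = -6948287*3427242 = -23813461034454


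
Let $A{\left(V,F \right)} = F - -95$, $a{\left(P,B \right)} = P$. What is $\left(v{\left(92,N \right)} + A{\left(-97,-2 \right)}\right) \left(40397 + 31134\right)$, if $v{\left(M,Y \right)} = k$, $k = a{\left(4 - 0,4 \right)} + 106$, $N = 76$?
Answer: $14520793$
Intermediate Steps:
$A{\left(V,F \right)} = 95 + F$ ($A{\left(V,F \right)} = F + 95 = 95 + F$)
$k = 110$ ($k = \left(4 - 0\right) + 106 = \left(4 + 0\right) + 106 = 4 + 106 = 110$)
$v{\left(M,Y \right)} = 110$
$\left(v{\left(92,N \right)} + A{\left(-97,-2 \right)}\right) \left(40397 + 31134\right) = \left(110 + \left(95 - 2\right)\right) \left(40397 + 31134\right) = \left(110 + 93\right) 71531 = 203 \cdot 71531 = 14520793$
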